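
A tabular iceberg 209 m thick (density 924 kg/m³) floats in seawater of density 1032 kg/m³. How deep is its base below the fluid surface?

187 m

Draft d = t ρ_obj/ρ_fluid = 209 m × 924/1032 = 187 m.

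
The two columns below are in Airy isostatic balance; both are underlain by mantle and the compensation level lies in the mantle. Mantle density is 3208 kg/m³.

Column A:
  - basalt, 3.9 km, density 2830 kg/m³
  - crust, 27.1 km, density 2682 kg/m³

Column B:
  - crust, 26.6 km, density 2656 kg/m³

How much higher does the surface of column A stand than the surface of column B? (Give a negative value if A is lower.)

0.326 km

For any compensation level in the mantle, the mantle terms cancel and isostasy reduces to e = (Σt_A − Σt_B) − (Σ(ρt)_A − Σ(ρt)_B) / ρ_m.
Σt_A = 31 km; Σt_B = 26.6 km; Σ(ρt)_A = 83719.2; Σ(ρt)_B = 70649.6 (in km·kg/m³).
e = (31 − 26.6) − (83719.2 − 70649.6) / 3208 = 0.326 km.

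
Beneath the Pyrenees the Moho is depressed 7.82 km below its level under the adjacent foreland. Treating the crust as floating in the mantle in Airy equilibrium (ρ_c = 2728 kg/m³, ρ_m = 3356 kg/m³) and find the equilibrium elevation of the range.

Isostatic balance requires: ρ_c h = (ρ_m − ρ_c) r.
h = r (ρ_m − ρ_c) / ρ_c = 7.82 km × (3356 − 2728) / 2728 = 1.8 km.

1.8 km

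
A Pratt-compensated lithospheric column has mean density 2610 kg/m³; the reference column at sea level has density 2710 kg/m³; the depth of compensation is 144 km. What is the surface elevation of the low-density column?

5.52 km

ρ_ref D = ρ (D + h) → h = D (ρ_ref − ρ)/ρ.
h = 144 km × (2710 − 2610)/2610 = 5.52 km.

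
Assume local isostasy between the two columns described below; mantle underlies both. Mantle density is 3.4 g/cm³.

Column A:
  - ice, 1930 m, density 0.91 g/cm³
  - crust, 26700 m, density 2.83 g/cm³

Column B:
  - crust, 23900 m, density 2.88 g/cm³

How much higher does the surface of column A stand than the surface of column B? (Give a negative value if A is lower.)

For any compensation level in the mantle, the mantle terms cancel and isostasy reduces to e = (Σt_A − Σt_B) − (Σ(ρt)_A − Σ(ρt)_B) / ρ_m.
Σt_A = 28630 m; Σt_B = 23900 m; Σ(ρt)_A = 77317.3; Σ(ρt)_B = 68832 (in m·g/cm³).
e = (28630 − 23900) − (77317.3 − 68832) / 3.4 = 2230 m.

2230 m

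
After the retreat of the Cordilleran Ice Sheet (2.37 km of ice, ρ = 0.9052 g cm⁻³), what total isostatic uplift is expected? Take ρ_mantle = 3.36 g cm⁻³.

Removing the load lets mantle flow back in; uplift u satisfies ρ_ice t = ρ_m u.
u = t ρ_ice/ρ_m = 2.37 km × 0.9052/3.36 = 0.638 km.

0.638 km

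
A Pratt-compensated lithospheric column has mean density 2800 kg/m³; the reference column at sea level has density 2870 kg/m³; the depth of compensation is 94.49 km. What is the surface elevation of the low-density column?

2.36 km

ρ_ref D = ρ (D + h) → h = D (ρ_ref − ρ)/ρ.
h = 94.49 km × (2870 − 2800)/2800 = 2.36 km.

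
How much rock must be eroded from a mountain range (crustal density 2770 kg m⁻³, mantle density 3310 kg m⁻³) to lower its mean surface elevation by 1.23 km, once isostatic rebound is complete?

7.54 km

Net drop Δ = e − u = e − e ρ_c/ρ_m = e (ρ_m − ρ_c)/ρ_m.
e = Δ ρ_m/(ρ_m − ρ_c) = 1.23 km × 3310/540 = 7.54 km.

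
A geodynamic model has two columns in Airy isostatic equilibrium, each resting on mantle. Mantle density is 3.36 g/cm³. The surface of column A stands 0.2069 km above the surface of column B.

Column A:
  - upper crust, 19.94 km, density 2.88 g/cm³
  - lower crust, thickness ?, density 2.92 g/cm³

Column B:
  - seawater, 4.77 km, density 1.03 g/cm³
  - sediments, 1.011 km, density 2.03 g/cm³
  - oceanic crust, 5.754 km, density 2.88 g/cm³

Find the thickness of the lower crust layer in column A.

Take the compensation level at the base of the deeper column (depth z_c below the surface of column A) and equate Σ ρ_i t_i down to z_c; mantle fills any gap and the z_c terms cancel.
Column A: 19.94×2.88 + x×2.92 + (z_c − 19.94 − x)×3.36
Column B: 0.2069×0 + 4.77×1.03 + 1.011×2.03 + 5.754×2.88 + (z_c − 0.2069 − 11.535)×3.36
The z_c×3.36 term appears on both sides and cancels. Collect the known terms of each column as K = Σ(ρt)_known − 3.36 × (depth of known layers): K_A = 57.4272 − 3.36×19.94 = −9.5712; K_B = 23.53695 − 3.36×(0.2069 + 11.535) = −15.915834.
Balance: K_A − x×(3.36 − 2.92) = K_B, so x = (K_A − K_B)/(3.36 − 2.92) = 6.34463/0.44 = 14.4 km.

14.4 km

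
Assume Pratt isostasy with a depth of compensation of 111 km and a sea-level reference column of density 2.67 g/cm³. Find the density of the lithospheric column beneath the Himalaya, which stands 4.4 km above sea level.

2.57 g/cm³

Pratt balance: ρ_ref D = ρ (D + h).
ρ = ρ_ref D/(D + h) = 2.67 × 111 km/(111 km + 4.4 km) = 2.57 g/cm³.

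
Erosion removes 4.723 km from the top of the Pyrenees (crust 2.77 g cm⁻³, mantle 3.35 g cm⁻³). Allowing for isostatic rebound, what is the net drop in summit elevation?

Rebound u = e ρ_c/ρ_m = 4.723 km × 2.77/3.35 = 3.905 km.
Net surface drop = e − u = 4.723 km − 3.905 km = e (ρ_m − ρ_c)/ρ_m = 0.818 km.

0.818 km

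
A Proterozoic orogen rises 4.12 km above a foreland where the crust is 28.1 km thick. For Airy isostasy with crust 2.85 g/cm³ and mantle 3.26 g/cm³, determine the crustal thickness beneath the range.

60.9 km

Root depth r = h ρ_c / (ρ_m − ρ_c) = 4.12 km × 2.85 / 0.41 = 28.64 km.
Total thickness = T + h + r = 28.1 km + 4.12 km + 28.64 km = 60.9 km.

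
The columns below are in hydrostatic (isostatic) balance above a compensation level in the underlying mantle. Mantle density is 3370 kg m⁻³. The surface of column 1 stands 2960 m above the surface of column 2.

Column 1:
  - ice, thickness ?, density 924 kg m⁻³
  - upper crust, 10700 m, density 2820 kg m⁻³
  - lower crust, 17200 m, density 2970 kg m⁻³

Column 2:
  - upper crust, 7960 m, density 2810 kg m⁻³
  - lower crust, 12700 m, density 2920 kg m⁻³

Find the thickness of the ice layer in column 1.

3020 m

Take the compensation level at the base of the deeper column (depth z_c below the surface of column 1) and equate Σ ρ_i t_i down to z_c; mantle fills any gap and the z_c terms cancel.
Column 1: x×924 + 10700×2820 + 17200×2970 + (z_c − 27900 − x)×3370
Column 2: 2960×0 + 7960×2810 + 12700×2920 + (z_c − 2960 − 20660)×3370
The z_c×3370 term appears on both sides and cancels. Collect the known terms of each column as K = Σ(ρt)_known − 3370 × (depth of known layers): K_1 = 81258000 − 3370×27900 = −12765000; K_2 = 59451600 − 3370×(2960 + 20660) = −20147800.
Balance: K_1 − x×(3370 − 924) = K_2, so x = (K_1 − K_2)/(3370 − 924) = 7382800/2446 = 3020 m.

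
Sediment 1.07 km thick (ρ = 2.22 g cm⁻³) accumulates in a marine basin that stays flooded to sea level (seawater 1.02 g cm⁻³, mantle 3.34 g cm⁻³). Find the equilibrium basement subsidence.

0.553 km

Submarine loading: the sediment displaces seawater, and the subsidence is in turn flooded, so s (ρ_m − ρ_w) = t (ρ_sed − ρ_w).
s = 1.07 km × (2.22 − 1.02) / (3.34 − 1.02) = 0.553 km.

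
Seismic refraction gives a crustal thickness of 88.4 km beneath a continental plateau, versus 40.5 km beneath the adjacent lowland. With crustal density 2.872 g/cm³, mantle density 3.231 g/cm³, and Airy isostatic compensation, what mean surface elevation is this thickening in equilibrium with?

Excess crust Δ = 88.4 km − 40.5 km = 47.9 km, split between elevation h and root r with h + r = Δ.
Airy balance ρ_c h = (ρ_m − ρ_c) r gives r = h ρ_c/(ρ_m − ρ_c), so h (1 + ρ_c/(ρ_m − ρ_c)) = Δ, i.e. h = Δ (ρ_m − ρ_c)/ρ_m.
h = 47.9 km × 0.359/3.231 = 5.32 km.

5.32 km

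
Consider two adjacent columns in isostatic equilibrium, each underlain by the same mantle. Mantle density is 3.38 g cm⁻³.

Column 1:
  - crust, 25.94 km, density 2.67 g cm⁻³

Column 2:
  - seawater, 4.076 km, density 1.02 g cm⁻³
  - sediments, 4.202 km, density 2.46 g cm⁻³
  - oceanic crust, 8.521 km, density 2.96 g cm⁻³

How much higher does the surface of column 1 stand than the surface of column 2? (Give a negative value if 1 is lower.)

0.4 km

For any compensation level in the mantle, the mantle terms cancel and isostasy reduces to e = (Σt_1 − Σt_2) − (Σ(ρt)_1 − Σ(ρt)_2) / ρ_m.
Σt_1 = 25.94 km; Σt_2 = 16.799 km; Σ(ρt)_1 = 69.2598; Σ(ρt)_2 = 39.7166 (in km·g cm⁻³).
e = (25.94 − 16.799) − (69.2598 − 39.7166) / 3.38 = 0.4 km.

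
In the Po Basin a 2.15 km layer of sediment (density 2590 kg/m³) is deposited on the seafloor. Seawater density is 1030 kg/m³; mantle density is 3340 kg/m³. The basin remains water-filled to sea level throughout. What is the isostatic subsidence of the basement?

Submarine loading: the sediment displaces seawater, and the subsidence is in turn flooded, so s (ρ_m − ρ_w) = t (ρ_sed − ρ_w).
s = 2.15 km × (2590 − 1030) / (3340 − 1030) = 1.45 km.

1.45 km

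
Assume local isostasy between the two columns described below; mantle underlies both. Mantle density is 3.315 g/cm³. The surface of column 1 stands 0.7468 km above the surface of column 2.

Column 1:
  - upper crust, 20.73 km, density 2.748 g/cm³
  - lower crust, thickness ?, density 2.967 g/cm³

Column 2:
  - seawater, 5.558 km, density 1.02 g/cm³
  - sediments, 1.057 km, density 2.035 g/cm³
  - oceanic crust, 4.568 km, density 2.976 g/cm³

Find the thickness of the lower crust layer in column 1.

18.3 km

Take the compensation level at the base of the deeper column (depth z_c below the surface of column 1) and equate Σ ρ_i t_i down to z_c; mantle fills any gap and the z_c terms cancel.
Column 1: 20.73×2.748 + x×2.967 + (z_c − 20.73 − x)×3.315
Column 2: 0.7468×0 + 5.558×1.02 + 1.057×2.035 + 4.568×2.976 + (z_c − 0.7468 − 11.183)×3.315
The z_c×3.315 term appears on both sides and cancels. Collect the known terms of each column as K = Σ(ρt)_known − 3.315 × (depth of known layers): K_1 = 56.96604 − 3.315×20.73 = −11.75391; K_2 = 21.414523 − 3.315×(0.7468 + 11.183) = −18.132764.
Balance: K_1 − x×(3.315 − 2.967) = K_2, so x = (K_1 − K_2)/(3.315 − 2.967) = 6.37885/0.348 = 18.3 km.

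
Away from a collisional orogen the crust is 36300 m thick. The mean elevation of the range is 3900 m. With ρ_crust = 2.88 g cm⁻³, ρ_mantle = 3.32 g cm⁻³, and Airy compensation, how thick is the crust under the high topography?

65700 m

Root depth r = h ρ_c / (ρ_m − ρ_c) = 3900 m × 2.88 / 0.44 = 25530 m.
Total thickness = T + h + r = 36300 m + 3900 m + 25530 m = 65700 m.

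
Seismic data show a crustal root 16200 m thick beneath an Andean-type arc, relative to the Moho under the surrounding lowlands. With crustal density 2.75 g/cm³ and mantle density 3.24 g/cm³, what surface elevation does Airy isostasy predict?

2890 m

For local isostatic compensation: ρ_c h = (ρ_m − ρ_c) r.
h = r (ρ_m − ρ_c) / ρ_c = 16200 m × (3.24 − 2.75) / 2.75 = 2890 m.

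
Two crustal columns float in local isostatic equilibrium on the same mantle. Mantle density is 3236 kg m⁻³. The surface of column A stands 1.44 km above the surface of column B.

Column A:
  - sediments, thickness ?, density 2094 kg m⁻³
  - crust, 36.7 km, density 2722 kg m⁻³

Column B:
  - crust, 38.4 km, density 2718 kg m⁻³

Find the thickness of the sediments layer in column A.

Take the compensation level at the base of the deeper column (depth z_c below the surface of column A) and equate Σ ρ_i t_i down to z_c; mantle fills any gap and the z_c terms cancel.
Column A: x×2094 + 36.7×2722 + (z_c − 36.7 − x)×3236
Column B: 1.44×0 + 38.4×2718 + (z_c − 1.44 − 38.4)×3236
The z_c×3236 term appears on both sides and cancels. Collect the known terms of each column as K = Σ(ρt)_known − 3236 × (depth of known layers): K_A = 99897.4 − 3236×36.7 = −18863.8; K_B = 104371.2 − 3236×(1.44 + 38.4) = −24551.04.
Balance: K_A − x×(3236 − 2094) = K_B, so x = (K_A − K_B)/(3236 − 2094) = 5687.24/1142 = 4.98 km.

4.98 km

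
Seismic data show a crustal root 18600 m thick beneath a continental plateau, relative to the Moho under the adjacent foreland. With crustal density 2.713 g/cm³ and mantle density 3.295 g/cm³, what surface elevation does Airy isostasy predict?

3990 m

Balancing pressure at the compensation depth: ρ_c h = (ρ_m − ρ_c) r.
h = r (ρ_m − ρ_c) / ρ_c = 18600 m × (3.295 − 2.713) / 2.713 = 3990 m.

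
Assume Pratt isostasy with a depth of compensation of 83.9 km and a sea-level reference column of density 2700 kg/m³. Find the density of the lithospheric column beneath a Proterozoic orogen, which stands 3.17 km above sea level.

Pratt balance: ρ_ref D = ρ (D + h).
ρ = ρ_ref D/(D + h) = 2700 × 83.9 km/(83.9 km + 3.17 km) = 2600 kg/m³.

2600 kg/m³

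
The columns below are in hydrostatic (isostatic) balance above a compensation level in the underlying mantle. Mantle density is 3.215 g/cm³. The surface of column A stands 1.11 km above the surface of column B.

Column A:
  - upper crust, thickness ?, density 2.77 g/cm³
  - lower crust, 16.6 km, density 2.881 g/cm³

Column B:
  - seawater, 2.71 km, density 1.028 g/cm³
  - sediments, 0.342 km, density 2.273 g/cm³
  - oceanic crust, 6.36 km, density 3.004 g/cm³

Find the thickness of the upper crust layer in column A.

Take the compensation level at the base of the deeper column (depth z_c below the surface of column A) and equate Σ ρ_i t_i down to z_c; mantle fills any gap and the z_c terms cancel.
Column A: x×2.77 + 16.6×2.881 + (z_c − 16.6 − x)×3.215
Column B: 1.11×0 + 2.71×1.028 + 0.342×2.273 + 6.36×3.004 + (z_c − 1.11 − 9.412)×3.215
The z_c×3.215 term appears on both sides and cancels. Collect the known terms of each column as K = Σ(ρt)_known − 3.215 × (depth of known layers): K_A = 47.8246 − 3.215×16.6 = −5.5444; K_B = 22.668686 − 3.215×(1.11 + 9.412) = −11.159544.
Balance: K_A − x×(3.215 − 2.77) = K_B, so x = (K_A − K_B)/(3.215 − 2.77) = 5.61514/0.445 = 12.6 km.

12.6 km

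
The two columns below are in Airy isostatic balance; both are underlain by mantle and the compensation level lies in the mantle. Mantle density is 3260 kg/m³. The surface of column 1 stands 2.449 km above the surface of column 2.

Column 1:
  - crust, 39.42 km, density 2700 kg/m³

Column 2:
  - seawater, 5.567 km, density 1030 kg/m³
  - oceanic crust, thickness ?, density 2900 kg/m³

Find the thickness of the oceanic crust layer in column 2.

Take the compensation level at the base of the deeper column (depth z_c below the surface of column 1) and equate Σ ρ_i t_i down to z_c; mantle fills any gap and the z_c terms cancel.
Column 1: 39.42×2700 + (z_c − 39.42)×3260
Column 2: 2.449×0 + 5.567×1030 + x×2900 + (z_c − 2.449 − 5.567 − x)×3260
The z_c×3260 term appears on both sides and cancels. Collect the known terms of each column as K = Σ(ρt)_known − 3260 × (depth of known layers): K_1 = 106434 − 3260×39.42 = −22075.2; K_2 = 5734.01 − 3260×(2.449 + 5.567) = −20398.15.
Balance: K_1 = K_2 − x×(3260 − 2900), so x = (K_2 − K_1)/(3260 − 2900) = 1677.05/360 = 4.66 km.

4.66 km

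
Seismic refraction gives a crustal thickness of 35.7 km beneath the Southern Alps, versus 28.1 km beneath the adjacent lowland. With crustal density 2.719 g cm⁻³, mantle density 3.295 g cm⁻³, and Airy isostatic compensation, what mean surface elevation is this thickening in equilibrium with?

Excess crust Δ = 35.7 km − 28.1 km = 7.6 km, split between elevation h and root r with h + r = Δ.
Airy balance ρ_c h = (ρ_m − ρ_c) r gives r = h ρ_c/(ρ_m − ρ_c), so h (1 + ρ_c/(ρ_m − ρ_c)) = Δ, i.e. h = Δ (ρ_m − ρ_c)/ρ_m.
h = 7.6 km × 0.576/3.295 = 1.33 km.

1.33 km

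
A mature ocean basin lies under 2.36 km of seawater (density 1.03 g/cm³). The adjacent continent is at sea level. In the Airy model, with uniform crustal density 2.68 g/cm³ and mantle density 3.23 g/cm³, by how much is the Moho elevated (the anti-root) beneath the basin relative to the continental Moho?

7.08 km

Isostatic balance requires: replacing crust with seawater at the top is compensated by replacing crust with mantle at the base: d (ρ_c − ρ_w) = a (ρ_m − ρ_c).
a = d (ρ_c − ρ_w)/(ρ_m − ρ_c) = 2.36 km × 1.65/0.55 = 7.08 km.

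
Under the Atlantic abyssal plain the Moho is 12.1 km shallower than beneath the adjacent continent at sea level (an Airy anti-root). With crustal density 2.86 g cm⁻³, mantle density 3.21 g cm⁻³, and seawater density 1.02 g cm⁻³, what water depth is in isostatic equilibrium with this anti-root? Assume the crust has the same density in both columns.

2.3 km

Replacing a thickness d of crust by seawater at the top must be balanced by replacing crust with mantle at the base: d (ρ_c − ρ_w) = a (ρ_m − ρ_c).
d = a (ρ_m − ρ_c)/(ρ_c − ρ_w) = 12.1 km × 0.35/1.84 = 2.3 km.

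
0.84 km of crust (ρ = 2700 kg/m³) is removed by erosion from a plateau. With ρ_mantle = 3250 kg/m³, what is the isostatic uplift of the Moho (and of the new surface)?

0.698 km

Unloading: uplift u = e ρ_c/ρ_m = 0.84 km × 2700/3250 = 0.698 km.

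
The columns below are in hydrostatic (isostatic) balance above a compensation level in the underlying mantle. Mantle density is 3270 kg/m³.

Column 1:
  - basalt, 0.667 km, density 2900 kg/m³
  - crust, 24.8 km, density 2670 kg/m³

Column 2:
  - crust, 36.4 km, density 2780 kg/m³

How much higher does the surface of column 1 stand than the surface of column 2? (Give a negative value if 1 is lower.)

−0.829 km

For any compensation level in the mantle, the mantle terms cancel and isostasy reduces to e = (Σt_1 − Σt_2) − (Σ(ρt)_1 − Σ(ρt)_2) / ρ_m.
Σt_1 = 25.467 km; Σt_2 = 36.4 km; Σ(ρt)_1 = 68150.3; Σ(ρt)_2 = 101192 (in km·kg/m³).
e = (25.467 − 36.4) − (68150.3 − 101192) / 3270 = −0.829 km.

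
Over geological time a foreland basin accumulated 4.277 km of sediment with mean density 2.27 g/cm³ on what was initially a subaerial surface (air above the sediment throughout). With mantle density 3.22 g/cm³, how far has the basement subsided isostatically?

3.02 km

Subaerial load: s = t ρ_sed / ρ_m = 4.277 km × 2.27/3.22 = 3.02 km.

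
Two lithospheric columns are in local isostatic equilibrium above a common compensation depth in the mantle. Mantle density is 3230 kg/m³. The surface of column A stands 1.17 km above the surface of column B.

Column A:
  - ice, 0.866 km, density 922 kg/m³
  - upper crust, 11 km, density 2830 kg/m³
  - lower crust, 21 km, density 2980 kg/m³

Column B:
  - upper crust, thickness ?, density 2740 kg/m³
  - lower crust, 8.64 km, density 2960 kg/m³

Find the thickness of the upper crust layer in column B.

11.3 km

Take the compensation level at the base of the deeper column (depth z_c below the surface of column A) and equate Σ ρ_i t_i down to z_c; mantle fills any gap and the z_c terms cancel.
Column A: 0.866×922 + 11×2830 + 21×2980 + (z_c − 32.866)×3230
Column B: 1.17×0 + x×2740 + 8.64×2960 + (z_c − 1.17 − 8.64 − x)×3230
The z_c×3230 term appears on both sides and cancels. Collect the known terms of each column as K = Σ(ρt)_known − 3230 × (depth of known layers): K_A = 94508.452 − 3230×32.866 = −11648.728; K_B = 25574.4 − 3230×(1.17 + 8.64) = −6111.9.
Balance: K_A = K_B − x×(3230 − 2740), so x = (K_B − K_A)/(3230 − 2740) = 5536.83/490 = 11.3 km.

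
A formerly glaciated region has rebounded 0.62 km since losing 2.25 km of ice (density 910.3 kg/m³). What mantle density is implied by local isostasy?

ρ_m = ρ_ice t / u = 910.3 × 2.25 km/0.62 km = 3300 kg/m³.

3300 kg/m³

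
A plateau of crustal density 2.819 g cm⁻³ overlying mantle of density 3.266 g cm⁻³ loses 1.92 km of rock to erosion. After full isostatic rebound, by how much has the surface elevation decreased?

0.263 km

Rebound u = e ρ_c/ρ_m = 1.92 km × 2.819/3.266 = 1.657 km.
Net surface drop = e − u = 1.92 km − 1.657 km = e (ρ_m − ρ_c)/ρ_m = 0.263 km.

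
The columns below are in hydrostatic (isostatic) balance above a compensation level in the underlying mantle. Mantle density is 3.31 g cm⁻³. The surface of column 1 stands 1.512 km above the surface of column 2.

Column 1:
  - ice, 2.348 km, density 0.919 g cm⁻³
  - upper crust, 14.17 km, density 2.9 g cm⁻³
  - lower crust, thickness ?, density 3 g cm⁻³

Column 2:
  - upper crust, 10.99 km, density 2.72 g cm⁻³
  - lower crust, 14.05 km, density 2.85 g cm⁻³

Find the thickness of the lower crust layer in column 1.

Take the compensation level at the base of the deeper column (depth z_c below the surface of column 1) and equate Σ ρ_i t_i down to z_c; mantle fills any gap and the z_c terms cancel.
Column 1: 2.348×0.919 + 14.17×2.9 + x×3 + (z_c − 16.518 − x)×3.31
Column 2: 1.512×0 + 10.99×2.72 + 14.05×2.85 + (z_c − 1.512 − 25.04)×3.31
The z_c×3.31 term appears on both sides and cancels. Collect the known terms of each column as K = Σ(ρt)_known − 3.31 × (depth of known layers): K_1 = 43.250812 − 3.31×16.518 = −11.423768; K_2 = 69.9353 − 3.31×(1.512 + 25.04) = −17.95182.
Balance: K_1 − x×(3.31 − 3) = K_2, so x = (K_1 − K_2)/(3.31 − 3) = 6.52805/0.31 = 21.1 km.

21.1 km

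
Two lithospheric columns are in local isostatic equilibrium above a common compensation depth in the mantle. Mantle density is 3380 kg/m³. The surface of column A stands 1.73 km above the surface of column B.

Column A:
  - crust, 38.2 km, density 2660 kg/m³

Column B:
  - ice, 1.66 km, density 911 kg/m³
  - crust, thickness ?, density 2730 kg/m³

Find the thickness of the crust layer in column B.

Take the compensation level at the base of the deeper column (depth z_c below the surface of column A) and equate Σ ρ_i t_i down to z_c; mantle fills any gap and the z_c terms cancel.
Column A: 38.2×2660 + (z_c − 38.2)×3380
Column B: 1.73×0 + 1.66×911 + x×2730 + (z_c − 1.73 − 1.66 − x)×3380
The z_c×3380 term appears on both sides and cancels. Collect the known terms of each column as K = Σ(ρt)_known − 3380 × (depth of known layers): K_A = 101612 − 3380×38.2 = −27504; K_B = 1512.26 − 3380×(1.73 + 1.66) = −9945.94.
Balance: K_A = K_B − x×(3380 − 2730), so x = (K_B − K_A)/(3380 − 2730) = 17558.1/650 = 27 km.

27 km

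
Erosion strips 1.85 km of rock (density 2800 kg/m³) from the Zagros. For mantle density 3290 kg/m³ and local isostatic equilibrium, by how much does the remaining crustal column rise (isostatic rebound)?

Unloading: uplift u = e ρ_c/ρ_m = 1.85 km × 2800/3290 = 1.57 km.

1.57 km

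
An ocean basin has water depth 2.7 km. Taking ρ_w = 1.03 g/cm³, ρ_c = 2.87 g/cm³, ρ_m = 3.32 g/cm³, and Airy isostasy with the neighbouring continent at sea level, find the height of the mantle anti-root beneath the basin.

Isostatic balance requires: replacing crust with seawater at the top is compensated by replacing crust with mantle at the base: d (ρ_c − ρ_w) = a (ρ_m − ρ_c).
a = d (ρ_c − ρ_w)/(ρ_m − ρ_c) = 2.7 km × 1.84/0.45 = 11 km.

11 km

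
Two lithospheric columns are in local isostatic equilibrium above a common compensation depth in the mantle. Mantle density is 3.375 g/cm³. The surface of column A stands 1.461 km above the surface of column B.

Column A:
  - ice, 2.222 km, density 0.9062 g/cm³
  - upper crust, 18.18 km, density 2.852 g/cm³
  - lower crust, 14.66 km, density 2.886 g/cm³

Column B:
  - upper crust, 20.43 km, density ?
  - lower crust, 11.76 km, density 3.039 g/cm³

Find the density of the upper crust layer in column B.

Take the compensation level at the base of the deeper column (depth z_c below the surface of column A) and equate Σ ρ_i t_i down to z_c; mantle fills any gap and the z_c terms cancel.
Column A: 2.222×0.9062 + 18.18×2.852 + 14.66×2.886 + (z_c − 35.062)×3.375
Column B: 1.461×0 + 20.43×ρ + 11.76×3.039 + (z_c − 1.461 − 32.19)×3.375
The z_c×3.375 term appears on both sides and cancels. Collect the known terms of each column as K = Σ(ρt)_known − 3.375 × (depth of known layers): K_A = 96.1716964 − 3.375×35.062 = −22.1625536; K_B = 35.73864 − 3.375×(1.461 + 32.19) = −77.833485.
Balance: K_A = K_B + 20.43×ρ, so ρ = (K_A − K_B)/20.43 = 55.6709/20.43 = 2.72 g/cm³.

2.72 g/cm³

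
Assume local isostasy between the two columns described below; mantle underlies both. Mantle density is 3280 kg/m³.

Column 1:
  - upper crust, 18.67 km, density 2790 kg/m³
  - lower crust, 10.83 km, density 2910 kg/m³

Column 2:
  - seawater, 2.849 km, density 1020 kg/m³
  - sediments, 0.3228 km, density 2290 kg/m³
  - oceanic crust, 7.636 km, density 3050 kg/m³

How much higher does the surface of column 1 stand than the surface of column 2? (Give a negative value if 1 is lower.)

For any compensation level in the mantle, the mantle terms cancel and isostasy reduces to e = (Σt_1 − Σt_2) − (Σ(ρt)_1 − Σ(ρt)_2) / ρ_m.
Σt_1 = 29.5 km; Σt_2 = 10.8078 km; Σ(ρt)_1 = 83604.6; Σ(ρt)_2 = 26934.992 (in km·kg/m³).
e = (29.5 − 10.8078) − (83604.6 − 26934.992) / 3280 = 1.41 km.

1.41 km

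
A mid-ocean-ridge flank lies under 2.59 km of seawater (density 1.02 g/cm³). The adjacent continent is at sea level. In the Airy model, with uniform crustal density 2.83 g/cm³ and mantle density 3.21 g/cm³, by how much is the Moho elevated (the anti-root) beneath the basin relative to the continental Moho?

12.3 km

Equating mass per unit area of the two columns: replacing crust with seawater at the top is compensated by replacing crust with mantle at the base: d (ρ_c − ρ_w) = a (ρ_m − ρ_c).
a = d (ρ_c − ρ_w)/(ρ_m − ρ_c) = 2.59 km × 1.81/0.38 = 12.3 km.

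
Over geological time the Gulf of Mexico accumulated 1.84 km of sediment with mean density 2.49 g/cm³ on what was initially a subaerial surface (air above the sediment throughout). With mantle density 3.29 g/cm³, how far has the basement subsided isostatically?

1.39 km

Subaerial load: s = t ρ_sed / ρ_m = 1.84 km × 2.49/3.29 = 1.39 km.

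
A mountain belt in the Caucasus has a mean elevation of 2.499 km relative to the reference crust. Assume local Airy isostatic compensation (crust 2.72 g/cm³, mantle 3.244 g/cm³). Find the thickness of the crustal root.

13 km

In Airy isostatic equilibrium: the weight of the topography is balanced by the buoyancy of the root, ρ_c h = (ρ_m − ρ_c) r.
r = h · ρ_c / (ρ_m − ρ_c) = 2.499 km × 2.72 / (3.244 − 2.72) = 13 km.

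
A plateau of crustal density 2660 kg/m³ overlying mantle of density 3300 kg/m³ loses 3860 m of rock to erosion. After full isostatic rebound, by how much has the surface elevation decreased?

749 m

Rebound u = e ρ_c/ρ_m = 3860 m × 2660/3300 = 3111 m.
Net surface drop = e − u = 3860 m − 3111 m = e (ρ_m − ρ_c)/ρ_m = 749 m.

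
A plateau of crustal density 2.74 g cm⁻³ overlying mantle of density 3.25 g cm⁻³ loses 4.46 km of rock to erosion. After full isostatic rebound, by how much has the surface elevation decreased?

0.7 km

Rebound u = e ρ_c/ρ_m = 4.46 km × 2.74/3.25 = 3.76 km.
Net surface drop = e − u = 4.46 km − 3.76 km = e (ρ_m − ρ_c)/ρ_m = 0.7 km.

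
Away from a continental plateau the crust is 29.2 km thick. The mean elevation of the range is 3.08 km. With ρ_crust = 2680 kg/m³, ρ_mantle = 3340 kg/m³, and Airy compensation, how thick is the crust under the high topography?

44.8 km

Root depth r = h ρ_c / (ρ_m − ρ_c) = 3.08 km × 2680 / 660 = 12.51 km.
Total thickness = T + h + r = 29.2 km + 3.08 km + 12.51 km = 44.8 km.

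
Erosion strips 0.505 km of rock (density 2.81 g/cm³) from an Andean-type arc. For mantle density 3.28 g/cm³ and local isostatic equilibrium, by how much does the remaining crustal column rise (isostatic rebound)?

Unloading: uplift u = e ρ_c/ρ_m = 0.505 km × 2.81/3.28 = 0.433 km.

0.433 km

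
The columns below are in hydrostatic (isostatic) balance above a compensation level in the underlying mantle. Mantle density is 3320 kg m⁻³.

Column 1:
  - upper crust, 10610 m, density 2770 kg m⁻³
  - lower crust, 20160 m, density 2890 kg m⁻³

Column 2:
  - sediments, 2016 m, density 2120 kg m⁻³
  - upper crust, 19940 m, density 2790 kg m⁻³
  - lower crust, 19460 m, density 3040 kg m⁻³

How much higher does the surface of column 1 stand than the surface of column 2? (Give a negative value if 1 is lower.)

For any compensation level in the mantle, the mantle terms cancel and isostasy reduces to e = (Σt_1 − Σt_2) − (Σ(ρt)_1 − Σ(ρt)_2) / ρ_m.
Σt_1 = 30770 m; Σt_2 = 41416 m; Σ(ρt)_1 = 87652100; Σ(ρt)_2 = 119064920 (in m·kg m⁻³).
e = (30770 − 41416) − (87652100 − 119064920) / 3320 = −1180 m.

−1180 m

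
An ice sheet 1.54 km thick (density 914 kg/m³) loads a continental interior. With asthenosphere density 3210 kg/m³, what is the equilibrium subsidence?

0.438 km

By Archimedes' principle applied to the lithosphere: the ice load ρ_ice t is balanced by mantle displaced below, ρ_m s.
s = t ρ_ice / ρ_m = 1.54 km × 914/3210 = 0.438 km.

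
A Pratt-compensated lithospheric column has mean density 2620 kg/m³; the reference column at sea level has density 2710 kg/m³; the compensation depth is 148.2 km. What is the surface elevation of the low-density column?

5.09 km

ρ_ref D = ρ (D + h) → h = D (ρ_ref − ρ)/ρ.
h = 148.2 km × (2710 − 2620)/2620 = 5.09 km.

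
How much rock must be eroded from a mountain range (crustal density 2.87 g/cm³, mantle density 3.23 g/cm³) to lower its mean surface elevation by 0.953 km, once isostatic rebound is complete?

Net drop Δ = e − u = e − e ρ_c/ρ_m = e (ρ_m − ρ_c)/ρ_m.
e = Δ ρ_m/(ρ_m − ρ_c) = 0.953 km × 3.23/0.36 = 8.55 km.

8.55 km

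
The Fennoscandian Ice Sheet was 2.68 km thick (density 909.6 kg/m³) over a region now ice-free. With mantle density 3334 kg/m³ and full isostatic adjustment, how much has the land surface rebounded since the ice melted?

Removing the load lets mantle flow back in; uplift u satisfies ρ_ice t = ρ_m u.
u = t ρ_ice/ρ_m = 2.68 km × 909.6/3334 = 0.731 km.

0.731 km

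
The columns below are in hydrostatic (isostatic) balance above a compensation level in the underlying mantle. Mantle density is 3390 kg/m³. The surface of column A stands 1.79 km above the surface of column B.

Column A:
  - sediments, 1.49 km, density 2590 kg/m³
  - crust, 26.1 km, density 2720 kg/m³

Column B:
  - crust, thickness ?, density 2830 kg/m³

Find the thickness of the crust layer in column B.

22.5 km

Take the compensation level at the base of the deeper column (depth z_c below the surface of column A) and equate Σ ρ_i t_i down to z_c; mantle fills any gap and the z_c terms cancel.
Column A: 1.49×2590 + 26.1×2720 + (z_c − 27.59)×3390
Column B: 1.79×0 + x×2830 + (z_c − 1.79 − 0 − x)×3390
The z_c×3390 term appears on both sides and cancels. Collect the known terms of each column as K = Σ(ρt)_known − 3390 × (depth of known layers): K_A = 74851.1 − 3390×27.59 = −18679; K_B = 0 − 3390×(1.79 + 0) = −6068.1.
Balance: K_A = K_B − x×(3390 − 2830), so x = (K_B − K_A)/(3390 − 2830) = 12610.9/560 = 22.5 km.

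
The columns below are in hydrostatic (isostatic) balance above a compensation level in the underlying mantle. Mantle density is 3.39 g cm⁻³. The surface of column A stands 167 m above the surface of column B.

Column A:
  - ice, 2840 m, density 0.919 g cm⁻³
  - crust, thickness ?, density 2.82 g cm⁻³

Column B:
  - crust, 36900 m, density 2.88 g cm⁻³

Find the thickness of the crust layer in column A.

Take the compensation level at the base of the deeper column (depth z_c below the surface of column A) and equate Σ ρ_i t_i down to z_c; mantle fills any gap and the z_c terms cancel.
Column A: 2840×0.919 + x×2.82 + (z_c − 2840 − x)×3.39
Column B: 167×0 + 36900×2.88 + (z_c − 167 − 36900)×3.39
The z_c×3.39 term appears on both sides and cancels. Collect the known terms of each column as K = Σ(ρt)_known − 3.39 × (depth of known layers): K_A = 2609.96 − 3.39×2840 = −7017.64; K_B = 106272 − 3.39×(167 + 36900) = −19385.13.
Balance: K_A − x×(3.39 − 2.82) = K_B, so x = (K_A − K_B)/(3.39 − 2.82) = 12367.5/0.57 = 21700 m.

21700 m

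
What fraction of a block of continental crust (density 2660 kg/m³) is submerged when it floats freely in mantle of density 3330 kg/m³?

Submerged fraction = ρ_obj/ρ_fluid = 2660/3330 = 0.799.

0.799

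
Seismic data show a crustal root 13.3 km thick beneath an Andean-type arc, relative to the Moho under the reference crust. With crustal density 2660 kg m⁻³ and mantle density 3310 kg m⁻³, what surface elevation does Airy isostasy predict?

Balancing pressure at the compensation depth: ρ_c h = (ρ_m − ρ_c) r.
h = r (ρ_m − ρ_c) / ρ_c = 13.3 km × (3310 − 2660) / 2660 = 3.25 km.

3.25 km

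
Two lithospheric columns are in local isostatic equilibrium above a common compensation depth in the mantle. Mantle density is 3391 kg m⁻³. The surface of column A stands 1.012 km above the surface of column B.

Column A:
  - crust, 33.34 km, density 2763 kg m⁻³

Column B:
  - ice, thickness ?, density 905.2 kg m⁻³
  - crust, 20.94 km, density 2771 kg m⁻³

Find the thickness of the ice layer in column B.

Take the compensation level at the base of the deeper column (depth z_c below the surface of column A) and equate Σ ρ_i t_i down to z_c; mantle fills any gap and the z_c terms cancel.
Column A: 33.34×2763 + (z_c − 33.34)×3391
Column B: 1.012×0 + x×905.2 + 20.94×2771 + (z_c − 1.012 − 20.94 − x)×3391
The z_c×3391 term appears on both sides and cancels. Collect the known terms of each column as K = Σ(ρt)_known − 3391 × (depth of known layers): K_A = 92118.42 − 3391×33.34 = −20937.52; K_B = 58024.74 − 3391×(1.012 + 20.94) = −16414.492.
Balance: K_A = K_B − x×(3391 − 905.2), so x = (K_B − K_A)/(3391 − 905.2) = 4523.03/2485.8 = 1.82 km.

1.82 km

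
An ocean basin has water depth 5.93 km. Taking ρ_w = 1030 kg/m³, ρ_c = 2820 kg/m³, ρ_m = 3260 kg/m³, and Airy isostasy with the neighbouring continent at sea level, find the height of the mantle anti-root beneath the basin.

24.1 km

For local isostatic compensation: replacing crust with seawater at the top is compensated by replacing crust with mantle at the base: d (ρ_c − ρ_w) = a (ρ_m − ρ_c).
a = d (ρ_c − ρ_w)/(ρ_m − ρ_c) = 5.93 km × 1790/440 = 24.1 km.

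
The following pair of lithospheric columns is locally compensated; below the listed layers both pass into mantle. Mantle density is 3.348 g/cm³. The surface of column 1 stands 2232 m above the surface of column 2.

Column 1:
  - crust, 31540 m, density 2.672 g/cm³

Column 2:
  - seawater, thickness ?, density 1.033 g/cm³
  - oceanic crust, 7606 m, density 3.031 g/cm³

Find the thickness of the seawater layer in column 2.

Take the compensation level at the base of the deeper column (depth z_c below the surface of column 1) and equate Σ ρ_i t_i down to z_c; mantle fills any gap and the z_c terms cancel.
Column 1: 31540×2.672 + (z_c − 31540)×3.348
Column 2: 2232×0 + x×1.033 + 7606×3.031 + (z_c − 2232 − 7606 − x)×3.348
The z_c×3.348 term appears on both sides and cancels. Collect the known terms of each column as K = Σ(ρt)_known − 3.348 × (depth of known layers): K_1 = 84274.88 − 3.348×31540 = −21321.04; K_2 = 23053.786 − 3.348×(2232 + 7606) = −9883.838.
Balance: K_1 = K_2 − x×(3.348 − 1.033), so x = (K_2 − K_1)/(3.348 − 1.033) = 11437.2/2.315 = 4940 m.

4940 m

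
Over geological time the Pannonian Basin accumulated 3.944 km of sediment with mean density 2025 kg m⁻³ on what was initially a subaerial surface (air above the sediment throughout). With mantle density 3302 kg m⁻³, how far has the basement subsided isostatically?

2.42 km

Subaerial load: s = t ρ_sed / ρ_m = 3.944 km × 2025/3302 = 2.42 km.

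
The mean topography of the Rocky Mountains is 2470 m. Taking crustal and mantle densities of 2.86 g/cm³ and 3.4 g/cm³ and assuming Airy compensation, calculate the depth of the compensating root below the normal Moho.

13100 m

For local isostatic compensation: the weight of the topography is balanced by the buoyancy of the root, ρ_c h = (ρ_m − ρ_c) r.
r = h · ρ_c / (ρ_m − ρ_c) = 2470 m × 2.86 / (3.4 − 2.86) = 13100 m.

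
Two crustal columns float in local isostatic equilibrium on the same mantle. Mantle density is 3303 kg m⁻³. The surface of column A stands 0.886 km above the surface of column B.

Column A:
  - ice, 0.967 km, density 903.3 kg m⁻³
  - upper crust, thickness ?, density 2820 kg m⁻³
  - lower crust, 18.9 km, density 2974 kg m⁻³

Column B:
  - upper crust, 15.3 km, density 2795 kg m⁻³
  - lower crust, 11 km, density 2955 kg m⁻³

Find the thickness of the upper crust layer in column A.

Take the compensation level at the base of the deeper column (depth z_c below the surface of column A) and equate Σ ρ_i t_i down to z_c; mantle fills any gap and the z_c terms cancel.
Column A: 0.967×903.3 + x×2820 + 18.9×2974 + (z_c − 19.867 − x)×3303
Column B: 0.886×0 + 15.3×2795 + 11×2955 + (z_c − 0.886 − 26.3)×3303
The z_c×3303 term appears on both sides and cancels. Collect the known terms of each column as K = Σ(ρt)_known − 3303 × (depth of known layers): K_A = 57082.0911 − 3303×19.867 = −8538.6099; K_B = 75268.5 − 3303×(0.886 + 26.3) = −14526.858.
Balance: K_A − x×(3303 − 2820) = K_B, so x = (K_A − K_B)/(3303 − 2820) = 5988.25/483 = 12.4 km.

12.4 km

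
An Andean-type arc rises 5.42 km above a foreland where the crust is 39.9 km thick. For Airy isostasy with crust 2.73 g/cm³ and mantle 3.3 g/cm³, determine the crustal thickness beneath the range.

71.3 km

Root depth r = h ρ_c / (ρ_m − ρ_c) = 5.42 km × 2.73 / 0.57 = 25.96 km.
Total thickness = T + h + r = 39.9 km + 5.42 km + 25.96 km = 71.3 km.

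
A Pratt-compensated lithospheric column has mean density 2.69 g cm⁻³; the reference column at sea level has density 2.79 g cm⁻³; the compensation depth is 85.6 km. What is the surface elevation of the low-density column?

3.18 km

ρ_ref D = ρ (D + h) → h = D (ρ_ref − ρ)/ρ.
h = 85.6 km × (2.79 − 2.69)/2.69 = 3.18 km.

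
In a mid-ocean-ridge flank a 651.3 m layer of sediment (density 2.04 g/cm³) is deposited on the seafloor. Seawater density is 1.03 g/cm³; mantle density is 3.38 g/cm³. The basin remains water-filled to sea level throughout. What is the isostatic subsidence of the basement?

Submarine loading: the sediment displaces seawater, and the subsidence is in turn flooded, so s (ρ_m − ρ_w) = t (ρ_sed − ρ_w).
s = 651.3 m × (2.04 − 1.03) / (3.38 − 1.03) = 280 m.

280 m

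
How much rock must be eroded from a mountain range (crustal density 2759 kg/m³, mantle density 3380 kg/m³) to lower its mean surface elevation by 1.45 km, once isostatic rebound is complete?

Net drop Δ = e − u = e − e ρ_c/ρ_m = e (ρ_m − ρ_c)/ρ_m.
e = Δ ρ_m/(ρ_m − ρ_c) = 1.45 km × 3380/621 = 7.89 km.

7.89 km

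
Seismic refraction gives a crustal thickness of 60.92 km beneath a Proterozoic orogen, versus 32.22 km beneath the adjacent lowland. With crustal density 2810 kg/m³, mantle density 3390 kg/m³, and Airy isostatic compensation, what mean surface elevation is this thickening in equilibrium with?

4.91 km

Excess crust Δ = 60.92 km − 32.22 km = 28.7 km, split between elevation h and root r with h + r = Δ.
Airy balance ρ_c h = (ρ_m − ρ_c) r gives r = h ρ_c/(ρ_m − ρ_c), so h (1 + ρ_c/(ρ_m − ρ_c)) = Δ, i.e. h = Δ (ρ_m − ρ_c)/ρ_m.
h = 28.7 km × 580/3390 = 4.91 km.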